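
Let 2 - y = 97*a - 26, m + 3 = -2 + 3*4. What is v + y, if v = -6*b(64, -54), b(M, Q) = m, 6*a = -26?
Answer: 1219/3 ≈ 406.33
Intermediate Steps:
m = 7 (m = -3 + (-2 + 3*4) = -3 + (-2 + 12) = -3 + 10 = 7)
a = -13/3 (a = (⅙)*(-26) = -13/3 ≈ -4.3333)
b(M, Q) = 7
v = -42 (v = -6*7 = -42)
y = 1345/3 (y = 2 - (97*(-13/3) - 26) = 2 - (-1261/3 - 26) = 2 - 1*(-1339/3) = 2 + 1339/3 = 1345/3 ≈ 448.33)
v + y = -42 + 1345/3 = 1219/3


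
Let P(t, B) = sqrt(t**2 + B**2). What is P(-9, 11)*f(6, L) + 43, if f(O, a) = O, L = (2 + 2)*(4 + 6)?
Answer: 43 + 6*sqrt(202) ≈ 128.28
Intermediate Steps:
L = 40 (L = 4*10 = 40)
P(t, B) = sqrt(B**2 + t**2)
P(-9, 11)*f(6, L) + 43 = sqrt(11**2 + (-9)**2)*6 + 43 = sqrt(121 + 81)*6 + 43 = sqrt(202)*6 + 43 = 6*sqrt(202) + 43 = 43 + 6*sqrt(202)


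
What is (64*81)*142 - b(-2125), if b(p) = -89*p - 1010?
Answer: 548013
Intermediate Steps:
b(p) = -1010 - 89*p
(64*81)*142 - b(-2125) = (64*81)*142 - (-1010 - 89*(-2125)) = 5184*142 - (-1010 + 189125) = 736128 - 1*188115 = 736128 - 188115 = 548013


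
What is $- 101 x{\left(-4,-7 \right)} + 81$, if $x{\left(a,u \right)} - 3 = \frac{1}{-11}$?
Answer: $- \frac{2341}{11} \approx -212.82$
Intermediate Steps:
$x{\left(a,u \right)} = \frac{32}{11}$ ($x{\left(a,u \right)} = 3 + \frac{1}{-11} = 3 - \frac{1}{11} = \frac{32}{11}$)
$- 101 x{\left(-4,-7 \right)} + 81 = \left(-101\right) \frac{32}{11} + 81 = - \frac{3232}{11} + 81 = - \frac{2341}{11}$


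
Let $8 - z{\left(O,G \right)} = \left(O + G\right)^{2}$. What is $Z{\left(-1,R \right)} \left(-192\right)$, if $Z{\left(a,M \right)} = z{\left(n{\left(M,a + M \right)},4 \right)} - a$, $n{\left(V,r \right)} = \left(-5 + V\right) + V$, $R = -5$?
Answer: $21504$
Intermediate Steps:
$n{\left(V,r \right)} = -5 + 2 V$
$z{\left(O,G \right)} = 8 - \left(G + O\right)^{2}$ ($z{\left(O,G \right)} = 8 - \left(O + G\right)^{2} = 8 - \left(G + O\right)^{2}$)
$Z{\left(a,M \right)} = 8 - a - \left(-1 + 2 M\right)^{2}$ ($Z{\left(a,M \right)} = \left(8 - \left(4 + \left(-5 + 2 M\right)\right)^{2}\right) - a = \left(8 - \left(-1 + 2 M\right)^{2}\right) - a = 8 - a - \left(-1 + 2 M\right)^{2}$)
$Z{\left(-1,R \right)} \left(-192\right) = \left(8 - -1 - \left(-1 + 2 \left(-5\right)\right)^{2}\right) \left(-192\right) = \left(8 + 1 - \left(-1 - 10\right)^{2}\right) \left(-192\right) = \left(8 + 1 - \left(-11\right)^{2}\right) \left(-192\right) = \left(8 + 1 - 121\right) \left(-192\right) = \left(-112\right) \left(-192\right) = 21504$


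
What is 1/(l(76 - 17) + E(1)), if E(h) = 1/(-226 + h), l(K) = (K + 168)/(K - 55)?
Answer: 900/51071 ≈ 0.017623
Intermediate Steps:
l(K) = (168 + K)/(-55 + K)
1/(l(76 - 17) + E(1)) = 1/((168 + (76 - 17))/(-55 + (76 - 17)) + 1/(-226 + 1)) = 1/((168 + 59)/(-55 + 59) + 1/(-225)) = 1/(227/4 - 1/225) = 1/(51071/900) = 900/51071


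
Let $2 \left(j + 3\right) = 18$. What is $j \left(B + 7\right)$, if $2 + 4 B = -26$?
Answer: $0$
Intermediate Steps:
$B = -7$ ($B = - \frac{1}{2} + \frac{1}{4} \left(-26\right) = - \frac{1}{2} - \frac{13}{2} = -7$)
$j = 6$ ($j = -3 + \frac{1}{2} \cdot 18 = -3 + 9 = 6$)
$j \left(B + 7\right) = 6 \left(-7 + 7\right) = 6 \cdot 0 = 0$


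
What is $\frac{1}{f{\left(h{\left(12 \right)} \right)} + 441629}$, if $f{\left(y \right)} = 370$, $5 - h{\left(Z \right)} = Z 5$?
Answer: $\frac{1}{441999} \approx 2.2624 \cdot 10^{-6}$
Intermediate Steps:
$h{\left(Z \right)} = 5 - 5 Z$ ($h{\left(Z \right)} = 5 - Z 5 = 5 - 5 Z$)
$\frac{1}{f{\left(h{\left(12 \right)} \right)} + 441629} = \frac{1}{370 + 441629} = \frac{1}{441999}$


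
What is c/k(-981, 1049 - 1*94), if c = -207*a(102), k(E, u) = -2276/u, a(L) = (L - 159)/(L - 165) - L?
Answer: -139895085/15932 ≈ -8780.8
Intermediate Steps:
a(L) = -L + (-159 + L)/(-165 + L) (a(L) = (-159 + L)/(-165 + L) - L = -L + (-159 + L)/(-165 + L))
c = 146487/7 (c = -207*(-159 - 1*102² + 166*102)/(-165 + 102) = -207*(-159 - 1*10404 + 16932)/(-63) = -(-23)*(-159 - 10404 + 16932)/7 = -(-23)*6369/7 = -207*(-2123/21) = 146487/7 ≈ 20927.)
c/k(-981, 1049 - 1*94) = 146487/(7*((-2276/(1049 - 1*94)))) = 146487/(7*((-2276/(1049 - 94)))) = 146487/(7*((-2276/955))) = 146487/(7*((-2276*1/955))) = 146487/(7*(-2276/955)) = (146487/7)*(-955/2276) = -139895085/15932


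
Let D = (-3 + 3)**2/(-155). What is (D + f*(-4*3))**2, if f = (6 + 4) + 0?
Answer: 14400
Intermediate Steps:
D = 0 (D = 0**2*(-1/155) = 0*(-1/155) = 0)
f = 10 (f = 10 + 0 = 10)
(D + f*(-4*3))**2 = (0 + 10*(-4*3))**2 = (0 + 10*(-12))**2 = (0 - 120)**2 = (-120)**2 = 14400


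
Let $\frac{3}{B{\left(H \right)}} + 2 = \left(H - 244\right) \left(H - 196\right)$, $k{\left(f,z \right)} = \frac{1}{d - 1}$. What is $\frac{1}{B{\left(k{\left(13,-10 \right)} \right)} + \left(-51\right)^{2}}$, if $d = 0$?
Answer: $\frac{48263}{125532066} \approx 0.00038447$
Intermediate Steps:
$k{\left(f,z \right)} = -1$ ($k{\left(f,z \right)} = \frac{1}{0 - 1} = \frac{1}{-1} = -1$)
$B{\left(H \right)} = \frac{3}{-2 + \left(-244 + H\right) \left(-196 + H\right)}$ ($B{\left(H \right)} = \frac{3}{-2 + \left(H - 244\right) \left(H - 196\right)} = \frac{3}{-2 + \left(-244 + H\right) \left(-196 + H\right)}$)
$\frac{1}{B{\left(k{\left(13,-10 \right)} \right)} + \left(-51\right)^{2}} = \frac{1}{\frac{3}{47822 + \left(-1\right)^{2} - -440} + \left(-51\right)^{2}} = \frac{1}{\frac{3}{47822 + 1 + 440} + 2601} = \frac{1}{\frac{3}{48263} + 2601} = \frac{1}{\frac{125532066}{48263}} = \frac{48263}{125532066}$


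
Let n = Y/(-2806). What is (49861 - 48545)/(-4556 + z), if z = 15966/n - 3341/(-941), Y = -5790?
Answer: 1195013540/2892306731 ≈ 0.41317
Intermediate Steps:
n = 2895/1403 (n = -5790/(-2806) = -5790*(-1/2806) = 2895/1403 ≈ 2.0634)
z = 7029450871/908065 (z = 15966/(2895/1403) - 3341/(-941) = 15966*(1403/2895) - 3341*(-1/941) = 7466766/965 + 3341/941 = 7029450871/908065 ≈ 7741.1)
(49861 - 48545)/(-4556 + z) = (49861 - 48545)/(-4556 + 7029450871/908065) = 1316/(2892306731/908065) = 1316*(908065/2892306731) = 1195013540/2892306731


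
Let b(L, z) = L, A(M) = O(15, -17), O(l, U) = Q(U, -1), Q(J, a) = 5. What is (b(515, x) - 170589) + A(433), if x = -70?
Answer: -170069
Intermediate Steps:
O(l, U) = 5
A(M) = 5
(b(515, x) - 170589) + A(433) = (515 - 170589) + 5 = -170074 + 5 = -170069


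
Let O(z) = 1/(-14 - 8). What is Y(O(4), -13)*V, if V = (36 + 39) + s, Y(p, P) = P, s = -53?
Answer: -286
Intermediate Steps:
O(z) = -1/22 (O(z) = 1/(-22) = -1/22)
V = 22 (V = (36 + 39) - 53 = 75 - 53 = 22)
Y(O(4), -13)*V = -13*22 = -286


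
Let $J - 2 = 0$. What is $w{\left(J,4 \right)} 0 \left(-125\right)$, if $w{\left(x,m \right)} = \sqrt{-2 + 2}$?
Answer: $0$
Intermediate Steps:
$J = 2$ ($J = 2 + 0 = 2$)
$w{\left(x,m \right)} = 0$ ($w{\left(x,m \right)} = \sqrt{0} = 0$)
$w{\left(J,4 \right)} 0 \left(-125\right) = 0 \cdot 0 \left(-125\right) = 0 \left(-125\right) = 0$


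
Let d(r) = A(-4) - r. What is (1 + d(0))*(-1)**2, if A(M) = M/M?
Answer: 2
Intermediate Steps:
A(M) = 1
d(r) = 1 - r
(1 + d(0))*(-1)**2 = (1 + (1 - 1*0))*(-1)**2 = (1 + (1 + 0))*1 = (1 + 1)*1 = 2*1 = 2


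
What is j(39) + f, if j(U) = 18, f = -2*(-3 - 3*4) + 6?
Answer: 54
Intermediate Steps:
f = 36 (f = -2*(-3 - 12) + 6 = -2*(-15) + 6 = 30 + 6 = 36)
j(39) + f = 18 + 36 = 54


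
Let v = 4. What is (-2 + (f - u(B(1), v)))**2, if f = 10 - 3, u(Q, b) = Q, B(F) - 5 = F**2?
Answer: 1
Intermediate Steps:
B(F) = 5 + F**2
f = 7
(-2 + (f - u(B(1), v)))**2 = (-2 + (7 - (5 + 1**2)))**2 = (-2 + (7 - (5 + 1)))**2 = (-2 + (7 - 1*6))**2 = (-2 + (7 - 6))**2 = (-2 + 1)**2 = (-1)**2 = 1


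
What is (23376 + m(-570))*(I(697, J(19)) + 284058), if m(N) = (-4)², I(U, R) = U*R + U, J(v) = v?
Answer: 6970769216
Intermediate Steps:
I(U, R) = U + R*U (I(U, R) = R*U + U = U + R*U)
m(N) = 16
(23376 + m(-570))*(I(697, J(19)) + 284058) = (23376 + 16)*(697*(1 + 19) + 284058) = 23392*(697*20 + 284058) = 23392*(13940 + 284058) = 23392*297998 = 6970769216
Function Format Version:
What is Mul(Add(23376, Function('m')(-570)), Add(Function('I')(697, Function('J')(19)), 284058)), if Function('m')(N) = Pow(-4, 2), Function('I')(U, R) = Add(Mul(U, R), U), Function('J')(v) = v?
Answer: 6970769216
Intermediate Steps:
Function('I')(U, R) = Add(U, Mul(R, U)) (Function('I')(U, R) = Add(Mul(R, U), U) = Add(U, Mul(R, U)))
Function('m')(N) = 16
Mul(Add(23376, Function('m')(-570)), Add(Function('I')(697, Function('J')(19)), 284058)) = Mul(Add(23376, 16), Add(Mul(697, Add(1, 19)), 284058)) = Mul(23392, Add(Mul(697, 20), 284058)) = Mul(23392, Add(13940, 284058)) = Mul(23392, 297998) = 6970769216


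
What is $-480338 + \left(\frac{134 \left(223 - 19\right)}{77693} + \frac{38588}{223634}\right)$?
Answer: $- \frac{4172882911826924}{8687398181} \approx -4.8034 \cdot 10^{5}$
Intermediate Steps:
$-480338 + \left(\frac{134 \left(223 - 19\right)}{77693} + \frac{38588}{223634}\right) = -480338 + \left(134 \cdot 204 \cdot \frac{1}{77693} + 38588 \cdot \frac{1}{223634}\right) = -480338 + \left(27336 \cdot \frac{1}{77693} + \frac{19294}{111817}\right) = -480338 + \left(\frac{27336}{77693} + \frac{19294}{111817}\right) = -480338 + \frac{4555638254}{8687398181} = - \frac{4172882911826924}{8687398181}$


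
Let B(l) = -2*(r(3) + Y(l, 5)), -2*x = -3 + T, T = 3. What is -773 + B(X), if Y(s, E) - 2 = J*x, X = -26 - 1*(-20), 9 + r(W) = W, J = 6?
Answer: -765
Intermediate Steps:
r(W) = -9 + W
x = 0 (x = -(-3 + 3)/2 = -½*0 = 0)
X = -6 (X = -26 + 20 = -6)
Y(s, E) = 2 (Y(s, E) = 2 + 6*0 = 2 + 0 = 2)
B(l) = 8 (B(l) = -2*((-9 + 3) + 2) = -2*(-6 + 2) = -2*(-4) = 8)
-773 + B(X) = -773 + 8 = -765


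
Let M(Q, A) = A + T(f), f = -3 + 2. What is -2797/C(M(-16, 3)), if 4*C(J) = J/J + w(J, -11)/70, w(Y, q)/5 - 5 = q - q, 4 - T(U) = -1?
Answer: -156632/19 ≈ -8243.8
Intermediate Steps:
f = -1
T(U) = 5 (T(U) = 4 - 1*(-1) = 4 + 1 = 5)
M(Q, A) = 5 + A (M(Q, A) = A + 5 = 5 + A)
w(Y, q) = 25 (w(Y, q) = 25 + 5*(q - q) = 25 + 5*0 = 25 + 0 = 25)
C(J) = 19/56 (C(J) = (J/J + 25/70)/4 = (1 + 25*(1/70))/4 = (1 + 5/14)/4 = (1/4)*(19/14) = 19/56)
-2797/C(M(-16, 3)) = -2797/19/56 = -2797*56/19 = -156632/19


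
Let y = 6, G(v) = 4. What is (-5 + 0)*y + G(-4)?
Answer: -26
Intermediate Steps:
(-5 + 0)*y + G(-4) = (-5 + 0)*6 + 4 = -5*6 + 4 = -30 + 4 = -26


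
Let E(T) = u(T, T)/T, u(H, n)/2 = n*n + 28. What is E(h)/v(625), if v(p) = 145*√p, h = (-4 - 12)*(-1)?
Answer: 71/7250 ≈ 0.0097931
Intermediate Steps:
u(H, n) = 56 + 2*n² (u(H, n) = 2*(n*n + 28) = 2*(n² + 28) = 2*(28 + n²) = 56 + 2*n²)
h = 16 (h = -16*(-1) = 16)
E(T) = (56 + 2*T²)/T
E(h)/v(625) = (2*16 + 56/16)/((145*√625)) = (32 + 56*(1/16))/((145*25)) = (32 + 7/2)/3625 = (71/2)*(1/3625) = 71/7250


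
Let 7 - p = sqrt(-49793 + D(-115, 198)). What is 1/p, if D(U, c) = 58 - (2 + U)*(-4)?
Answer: 7/50236 + I*sqrt(50187)/50236 ≈ 0.00013934 + 0.0044594*I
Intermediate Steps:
D(U, c) = 66 + 4*U (D(U, c) = 58 - (-8 - 4*U) = 58 + (8 + 4*U) = 66 + 4*U)
p = 7 - I*sqrt(50187) (p = 7 - sqrt(-49793 + (66 + 4*(-115))) = 7 - sqrt(-49793 + (66 - 460)) = 7 - sqrt(-49793 - 394) = 7 - sqrt(-50187) = 7 - I*sqrt(50187) ≈ 7.0 - 224.02*I)
1/p = 1/(7 - I*sqrt(50187))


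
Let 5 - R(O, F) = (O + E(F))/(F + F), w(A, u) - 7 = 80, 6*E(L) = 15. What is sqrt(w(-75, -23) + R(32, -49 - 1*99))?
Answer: sqrt(2017721)/148 ≈ 9.5977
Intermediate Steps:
E(L) = 5/2 (E(L) = (1/6)*15 = 5/2)
w(A, u) = 87 (w(A, u) = 7 + 80 = 87)
R(O, F) = 5 - (5/2 + O)/(2*F) (R(O, F) = 5 - (O + 5/2)/(F + F) = 5 - (5/2 + O)/(2*F))
sqrt(w(-75, -23) + R(32, -49 - 1*99)) = sqrt(87 + (-5 - 2*32 + 20*(-49 - 1*99))/(4*(-49 - 1*99))) = sqrt(87 + (-5 - 64 + 20*(-49 - 99))/(4*(-49 - 99))) = sqrt(87 + (1/4)*(-5 - 64 + 20*(-148))/(-148)) = sqrt(87 + (1/4)*(-1/148)*(-5 - 64 - 2960)) = sqrt(87 + (1/4)*(-1/148)*(-3029)) = sqrt(87 + 3029/592) = sqrt(54533/592) = sqrt(2017721)/148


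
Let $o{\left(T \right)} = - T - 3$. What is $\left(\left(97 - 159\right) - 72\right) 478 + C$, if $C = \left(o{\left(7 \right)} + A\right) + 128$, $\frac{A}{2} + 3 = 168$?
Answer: $-63604$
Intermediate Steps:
$A = 330$ ($A = -6 + 2 \cdot 168 = -6 + 336 = 330$)
$o{\left(T \right)} = -3 - T$
$C = 448$ ($C = \left(\left(-3 - 7\right) + 330\right) + 128 = \left(-10 + 330\right) + 128 = 320 + 128 = 448$)
$\left(\left(97 - 159\right) - 72\right) 478 + C = \left(\left(97 - 159\right) - 72\right) 478 + 448 = \left(-62 - 72\right) 478 + 448 = \left(-134\right) 478 + 448 = -64052 + 448 = -63604$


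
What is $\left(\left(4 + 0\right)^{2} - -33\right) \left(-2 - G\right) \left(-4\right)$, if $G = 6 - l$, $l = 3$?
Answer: $980$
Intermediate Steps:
$G = 3$ ($G = 6 - 3 = 3$)
$\left(\left(4 + 0\right)^{2} - -33\right) \left(-2 - G\right) \left(-4\right) = \left(\left(4 + 0\right)^{2} - -33\right) \left(-2 - 3\right) \left(-4\right) = \left(4^{2} + 33\right) \left(-2 - 3\right) \left(-4\right) = \left(16 + 33\right) \left(\left(-5\right) \left(-4\right)\right) = 49 \cdot 20 = 980$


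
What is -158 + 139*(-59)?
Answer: -8359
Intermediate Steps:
-158 + 139*(-59) = -158 - 8201 = -8359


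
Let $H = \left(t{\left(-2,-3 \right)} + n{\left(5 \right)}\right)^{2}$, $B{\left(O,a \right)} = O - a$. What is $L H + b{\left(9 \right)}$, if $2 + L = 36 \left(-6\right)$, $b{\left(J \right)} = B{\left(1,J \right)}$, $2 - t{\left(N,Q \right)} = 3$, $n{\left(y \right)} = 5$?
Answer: $-3496$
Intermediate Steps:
$t{\left(N,Q \right)} = -1$ ($t{\left(N,Q \right)} = 2 - 3 = -1$)
$b{\left(J \right)} = 1 - J$
$L = -218$ ($L = -2 + 36 \left(-6\right) = -2 - 216 = -218$)
$H = 16$ ($H = \left(-1 + 5\right)^{2} = 4^{2} = 16$)
$L H + b{\left(9 \right)} = \left(-218\right) 16 + \left(1 - 9\right) = -3488 + \left(1 - 9\right) = -3488 - 8 = -3496$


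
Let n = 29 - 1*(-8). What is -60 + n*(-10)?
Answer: -430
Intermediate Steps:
n = 37 (n = 29 + 8 = 37)
-60 + n*(-10) = -60 + 37*(-10) = -60 - 370 = -430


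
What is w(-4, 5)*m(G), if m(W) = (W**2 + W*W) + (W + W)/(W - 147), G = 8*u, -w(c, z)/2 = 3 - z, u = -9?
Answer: 3027648/73 ≈ 41475.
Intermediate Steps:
w(c, z) = -6 + 2*z (w(c, z) = -2*(3 - z) = -6 + 2*z)
G = -72 (G = 8*(-9) = -72)
m(W) = 2*W**2 + 2*W/(-147 + W) (m(W) = (W**2 + W**2) + (2*W)/(-147 + W) = 2*W**2 + 2*W/(-147 + W))
w(-4, 5)*m(G) = (-6 + 2*5)*(2*(-72)*(1 + (-72)**2 - 147*(-72))/(-147 - 72)) = (-6 + 10)*(2*(-72)*(1 + 5184 + 10584)/(-219)) = 4*(2*(-72)*(-1/219)*15769) = 4*(756912/73) = 3027648/73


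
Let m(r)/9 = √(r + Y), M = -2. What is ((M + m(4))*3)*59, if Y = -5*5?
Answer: -354 + 1593*I*√21 ≈ -354.0 + 7300.0*I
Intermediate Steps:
Y = -25
m(r) = 9*√(-25 + r) (m(r) = 9*√(r - 25) = 9*√(-25 + r))
((M + m(4))*3)*59 = ((-2 + 9*√(-25 + 4))*3)*59 = ((-2 + 9*√(-21))*3)*59 = ((-2 + 9*(I*√21))*3)*59 = ((-2 + 9*I*√21)*3)*59 = (-6 + 27*I*√21)*59 = -354 + 1593*I*√21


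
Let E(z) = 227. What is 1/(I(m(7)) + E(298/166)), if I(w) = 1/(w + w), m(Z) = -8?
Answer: 16/3631 ≈ 0.0044065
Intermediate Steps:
I(w) = 1/(2*w)
1/(I(m(7)) + E(298/166)) = 1/((½)/(-8) + 227) = 1/((½)*(-⅛) + 227) = 1/(-1/16 + 227) = 1/(3631/16) = 16/3631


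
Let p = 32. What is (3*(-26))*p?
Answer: -2496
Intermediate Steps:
(3*(-26))*p = (3*(-26))*32 = -78*32 = -2496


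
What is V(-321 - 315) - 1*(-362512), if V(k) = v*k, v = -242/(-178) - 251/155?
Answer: 5003132464/13795 ≈ 3.6268e+5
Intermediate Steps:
v = -3584/13795 (v = -242*(-1/178) - 251*1/155 = 121/89 - 251/155 = -3584/13795 ≈ -0.25980)
V(k) = -3584*k/13795
V(-321 - 315) - 1*(-362512) = -3584*(-321 - 315)/13795 - 1*(-362512) = -3584/13795*(-636) + 362512 = 2279424/13795 + 362512 = 5003132464/13795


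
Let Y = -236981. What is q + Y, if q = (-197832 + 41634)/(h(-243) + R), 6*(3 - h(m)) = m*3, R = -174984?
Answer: -27625481981/116573 ≈ -2.3698e+5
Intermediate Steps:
h(m) = 3 - m/2 (h(m) = 3 - m*3/6 = 3 - m/2)
q = 104132/116573 (q = (-197832 + 41634)/((3 - 1/2*(-243)) - 174984) = -156198/((3 + 243/2) - 174984) = -156198/(249/2 - 174984) = -156198/(-349719/2) = -156198*(-2/349719) = 104132/116573 ≈ 0.89328)
q + Y = 104132/116573 - 236981 = -27625481981/116573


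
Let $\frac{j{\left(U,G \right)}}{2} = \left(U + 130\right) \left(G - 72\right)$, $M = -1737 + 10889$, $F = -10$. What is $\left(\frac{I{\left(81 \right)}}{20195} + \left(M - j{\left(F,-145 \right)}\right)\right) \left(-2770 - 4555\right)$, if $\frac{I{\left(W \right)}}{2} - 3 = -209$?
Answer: $- \frac{1811589448020}{4039} \approx -4.4852 \cdot 10^{8}$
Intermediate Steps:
$I{\left(W \right)} = -412$ ($I{\left(W \right)} = 6 + 2 \left(-209\right) = 6 - 418 = -412$)
$M = 9152$
$j{\left(U,G \right)} = 2 \left(-72 + G\right) \left(130 + U\right)$ ($j{\left(U,G \right)} = 2 \left(U + 130\right) \left(G - 72\right) = 2 \left(130 + U\right) \left(-72 + G\right) = 2 \left(-72 + G\right) \left(130 + U\right)$)
$\left(\frac{I{\left(81 \right)}}{20195} + \left(M - j{\left(F,-145 \right)}\right)\right) \left(-2770 - 4555\right) = \left(- \frac{412}{20195} - \left(-27872 - 37700 + 1440 + 2 \left(-145\right) \left(-10\right)\right)\right) \left(-2770 - 4555\right) = \left(\left(-412\right) \frac{1}{20195} + \left(9152 - \left(-18720 + 1440 - 37700 + 2900\right)\right)\right) \left(-7325\right) = \left(- \frac{412}{20195} + \left(9152 - -52080\right)\right) \left(-7325\right) = \left(- \frac{412}{20195} + \left(9152 + 52080\right)\right) \left(-7325\right) = \left(- \frac{412}{20195} + 61232\right) \left(-7325\right) = \frac{1236579828}{20195} \left(-7325\right) = - \frac{1811589448020}{4039}$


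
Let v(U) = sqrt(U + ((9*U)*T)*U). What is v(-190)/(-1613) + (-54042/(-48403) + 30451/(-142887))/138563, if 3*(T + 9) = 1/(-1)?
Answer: 6247979501/958323803394543 - I*sqrt(3032590)/1613 ≈ 6.5197e-6 - 1.0796*I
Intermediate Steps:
T = -28/3 (T = -9 + (1/3)/(-1) = -9 + (1/3)*(-1) = -9 - 1/3 = -28/3 ≈ -9.3333)
v(U) = sqrt(U - 84*U**2) (v(U) = sqrt(U + ((9*U)*(-28/3))*U) = sqrt(U + (-84*U)*U) = sqrt(U - 84*U**2))
v(-190)/(-1613) + (-54042/(-48403) + 30451/(-142887))/138563 = sqrt(-190*(1 - 84*(-190)))/(-1613) + (-54042/(-48403) + 30451/(-142887))/138563 = sqrt(-190*(1 + 15960))*(-1/1613) + (-54042*(-1/48403) + 30451*(-1/142887))*(1/138563) = sqrt(-190*15961)*(-1/1613) + (54042/48403 - 30451/142887)*(1/138563) = sqrt(-3032590)*(-1/1613) + (6247979501/6916159461)*(1/138563) = (I*sqrt(3032590))*(-1/1613) + 6247979501/958323803394543 = -I*sqrt(3032590)/1613 + 6247979501/958323803394543 = 6247979501/958323803394543 - I*sqrt(3032590)/1613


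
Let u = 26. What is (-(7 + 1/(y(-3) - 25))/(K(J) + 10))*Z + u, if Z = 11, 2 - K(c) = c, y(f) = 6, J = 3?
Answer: 998/57 ≈ 17.509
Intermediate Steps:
K(c) = 2 - c
(-(7 + 1/(y(-3) - 25))/(K(J) + 10))*Z + u = -(7 + 1/(6 - 25))/((2 - 1*3) + 10)*11 + 26 = -(7 + 1/(-19))/((2 - 3) + 10)*11 + 26 = -(7 - 1/19)/(-1 + 10)*11 + 26 = -132/(19*9)*11 + 26 = -1*44/57*11 + 26 = -44/57*11 + 26 = -484/57 + 26 = 998/57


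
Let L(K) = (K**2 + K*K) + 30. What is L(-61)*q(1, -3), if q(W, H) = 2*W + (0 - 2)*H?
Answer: 59776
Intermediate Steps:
q(W, H) = -2*H + 2*W (q(W, H) = 2*W - 2*H = -2*H + 2*W)
L(K) = 30 + 2*K**2 (L(K) = (K**2 + K**2) + 30 = 2*K**2 + 30 = 30 + 2*K**2)
L(-61)*q(1, -3) = (30 + 2*(-61)**2)*(-2*(-3) + 2*1) = (30 + 2*3721)*(6 + 2) = (30 + 7442)*8 = 7472*8 = 59776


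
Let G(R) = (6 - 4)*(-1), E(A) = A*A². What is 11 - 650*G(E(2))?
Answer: 1311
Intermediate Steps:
E(A) = A³
G(R) = -2 (G(R) = 2*(-1) = -2)
11 - 650*G(E(2)) = 11 - 650*(-2) = 11 + 1300 = 1311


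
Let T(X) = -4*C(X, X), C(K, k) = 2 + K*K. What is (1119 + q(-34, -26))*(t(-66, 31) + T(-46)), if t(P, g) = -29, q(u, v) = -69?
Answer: -8926050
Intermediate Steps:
C(K, k) = 2 + K²
T(X) = -8 - 4*X² (T(X) = -4*(2 + X²) = -8 - 4*X²)
(1119 + q(-34, -26))*(t(-66, 31) + T(-46)) = (1119 - 69)*(-29 + (-8 - 4*(-46)²)) = 1050*(-29 + (-8 - 4*2116)) = 1050*(-29 + (-8 - 8464)) = 1050*(-29 - 8472) = 1050*(-8501) = -8926050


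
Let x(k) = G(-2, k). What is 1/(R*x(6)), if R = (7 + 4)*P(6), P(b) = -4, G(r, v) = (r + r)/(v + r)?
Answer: 1/44 ≈ 0.022727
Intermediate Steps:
G(r, v) = 2*r/(r + v) (G(r, v) = (2*r)/(r + v) = 2*r/(r + v))
x(k) = -4/(-2 + k) (x(k) = 2*(-2)/(-2 + k) = -4/(-2 + k))
R = -44 (R = (7 + 4)*(-4) = 11*(-4) = -44)
1/(R*x(6)) = 1/(-(-176)/(-2 + 6)) = 1/(-(-176)/4) = 1/(-44*(-1)) = 1/44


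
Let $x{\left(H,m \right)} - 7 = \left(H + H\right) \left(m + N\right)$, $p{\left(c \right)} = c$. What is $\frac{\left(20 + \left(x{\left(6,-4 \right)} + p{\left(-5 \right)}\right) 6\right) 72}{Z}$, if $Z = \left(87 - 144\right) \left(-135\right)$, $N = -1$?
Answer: $- \frac{2624}{855} \approx -3.069$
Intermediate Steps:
$Z = 7695$ ($Z = \left(-57\right) \left(-135\right) = 7695$)
$x{\left(H,m \right)} = 7 + 2 H \left(-1 + m\right)$ ($x{\left(H,m \right)} = 7 + \left(H + H\right) \left(m - 1\right) = 7 + 2 H \left(-1 + m\right)$)
$\frac{\left(20 + \left(x{\left(6,-4 \right)} + p{\left(-5 \right)}\right) 6\right) 72}{Z} = \frac{\left(20 + \left(\left(7 - 12 + 2 \cdot 6 \left(-4\right)\right) - 5\right) 6\right) 72}{7695} = \left(20 + \left(\left(7 - 12 - 48\right) - 5\right) 6\right) 72 \cdot \frac{1}{7695} = \left(20 + \left(-53 - 5\right) 6\right) 72 \cdot \frac{1}{7695} = \left(20 - 348\right) 72 \cdot \frac{1}{7695} = \left(-328\right) 72 \cdot \frac{1}{7695} = \left(-23616\right) \frac{1}{7695} = - \frac{2624}{855}$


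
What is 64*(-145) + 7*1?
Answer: -9273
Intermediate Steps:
64*(-145) + 7*1 = -9280 + 7 = -9273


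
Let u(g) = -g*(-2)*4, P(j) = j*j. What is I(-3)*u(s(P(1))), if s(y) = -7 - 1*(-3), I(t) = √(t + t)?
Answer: -32*I*√6 ≈ -78.384*I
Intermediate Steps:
I(t) = √2*√t (I(t) = √(2*t) = √2*√t)
P(j) = j²
s(y) = -4 (s(y) = -7 + 3 = -4)
u(g) = 8*g (u(g) = -(-2*g)*4 = -(-8)*g = 8*g)
I(-3)*u(s(P(1))) = (√2*√(-3))*(8*(-4)) = (√2*(I*√3))*(-32) = (I*√6)*(-32) = -32*I*√6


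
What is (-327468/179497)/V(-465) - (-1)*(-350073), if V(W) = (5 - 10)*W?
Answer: -48698716401931/139110175 ≈ -3.5007e+5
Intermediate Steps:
V(W) = -5*W
(-327468/179497)/V(-465) - (-1)*(-350073) = (-327468/179497)/((-5*(-465))) - (-1)*(-350073) = -327468*1/179497/2325 - 1*350073 = -327468/179497*1/2325 - 350073 = -109156/139110175 - 350073 = -48698716401931/139110175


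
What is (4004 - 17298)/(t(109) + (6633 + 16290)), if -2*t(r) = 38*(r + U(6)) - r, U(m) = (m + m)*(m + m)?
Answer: -26588/36341 ≈ -0.73163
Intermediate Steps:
U(m) = 4*m² (U(m) = (2*m)*(2*m) = 4*m²)
t(r) = -2736 - 37*r/2 (t(r) = -(38*(r + 4*6²) - r)/2 = -(38*(r + 4*36) - r)/2 = -(38*(r + 144) - r)/2 = -(38*(144 + r) - r)/2 = -((5472 + 38*r) - r)/2 = -(5472 + 37*r)/2 = -2736 - 37*r/2)
(4004 - 17298)/(t(109) + (6633 + 16290)) = (4004 - 17298)/((-2736 - 37/2*109) + (6633 + 16290)) = -13294/((-2736 - 4033/2) + 22923) = -13294/(-9505/2 + 22923) = -13294/36341/2 = -13294*2/36341 = -26588/36341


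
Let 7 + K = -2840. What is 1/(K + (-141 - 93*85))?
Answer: -1/10893 ≈ -9.1802e-5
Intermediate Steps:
K = -2847 (K = -7 - 2840 = -2847)
1/(K + (-141 - 93*85)) = 1/(-2847 + (-141 - 93*85)) = 1/(-2847 + (-141 - 7905)) = 1/(-2847 - 8046) = 1/(-10893) = -1/10893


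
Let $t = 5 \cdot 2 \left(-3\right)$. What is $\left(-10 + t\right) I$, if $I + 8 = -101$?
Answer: $4360$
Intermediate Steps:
$I = -109$ ($I = -8 - 101 = -109$)
$t = -30$ ($t = 10 \left(-3\right) = -30$)
$\left(-10 + t\right) I = \left(-10 - 30\right) \left(-109\right) = \left(-40\right) \left(-109\right) = 4360$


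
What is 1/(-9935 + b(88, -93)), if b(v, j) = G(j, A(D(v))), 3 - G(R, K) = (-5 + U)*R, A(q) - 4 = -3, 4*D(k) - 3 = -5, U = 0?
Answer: -1/10397 ≈ -9.6182e-5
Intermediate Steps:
D(k) = -1/2 (D(k) = 3/4 + (1/4)*(-5) = 3/4 - 5/4 = -1/2)
A(q) = 1 (A(q) = 4 - 3 = 1)
G(R, K) = 3 + 5*R (G(R, K) = 3 - (-5 + 0)*R = 3 - (-5)*R = 3 + 5*R)
b(v, j) = 3 + 5*j
1/(-9935 + b(88, -93)) = 1/(-9935 + (3 + 5*(-93))) = 1/(-9935 + (3 - 465)) = 1/(-9935 - 462) = 1/(-10397) = -1/10397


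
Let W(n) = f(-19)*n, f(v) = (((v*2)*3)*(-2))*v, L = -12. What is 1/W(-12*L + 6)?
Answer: -1/649800 ≈ -1.5389e-6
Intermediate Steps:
f(v) = -12*v² (f(v) = (((2*v)*3)*(-2))*v = ((6*v)*(-2))*v = (-12*v)*v = -12*v²)
W(n) = -4332*n (W(n) = (-12*(-19)²)*n = (-12*361)*n = -4332*n)
1/W(-12*L + 6) = 1/(-4332*(-12*(-12) + 6)) = 1/(-4332*(144 + 6)) = 1/(-4332*150) = 1/(-649800) = -1/649800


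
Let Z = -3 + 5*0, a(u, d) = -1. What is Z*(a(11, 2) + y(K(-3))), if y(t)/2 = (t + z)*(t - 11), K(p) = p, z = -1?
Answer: -333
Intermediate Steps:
Z = -3 (Z = -3 + 0 = -3)
y(t) = 2*(-1 + t)*(-11 + t) (y(t) = 2*((t - 1)*(t - 11)) = 2*((-1 + t)*(-11 + t)) = 2*(-1 + t)*(-11 + t))
Z*(a(11, 2) + y(K(-3))) = -3*(-1 + (22 - 24*(-3) + 2*(-3)²)) = -3*(-1 + (22 + 72 + 2*9)) = -3*(-1 + (22 + 72 + 18)) = -3*(-1 + 112) = -3*111 = -333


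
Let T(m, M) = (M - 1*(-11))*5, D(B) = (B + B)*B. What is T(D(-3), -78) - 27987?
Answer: -28322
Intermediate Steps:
D(B) = 2*B² (D(B) = (2*B)*B = 2*B²)
T(m, M) = 55 + 5*M (T(m, M) = (M + 11)*5 = (11 + M)*5 = 55 + 5*M)
T(D(-3), -78) - 27987 = (55 + 5*(-78)) - 27987 = (55 - 390) - 27987 = -335 - 27987 = -28322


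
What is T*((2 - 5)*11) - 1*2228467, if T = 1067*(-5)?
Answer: -2052412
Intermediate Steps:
T = -5335
T*((2 - 5)*11) - 1*2228467 = -5335*(2 - 5)*11 - 1*2228467 = -(-16005)*11 - 2228467 = -5335*(-33) - 2228467 = 176055 - 2228467 = -2052412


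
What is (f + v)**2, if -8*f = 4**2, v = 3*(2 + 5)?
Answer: 361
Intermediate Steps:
v = 21 (v = 3*7 = 21)
f = -2 (f = -1/8*4**2 = -1/8*16 = -2)
(f + v)**2 = (-2 + 21)**2 = 19**2 = 361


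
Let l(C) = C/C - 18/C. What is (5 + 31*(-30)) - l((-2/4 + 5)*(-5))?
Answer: -4634/5 ≈ -926.80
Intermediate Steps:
l(C) = 1 - 18/C
(5 + 31*(-30)) - l((-2/4 + 5)*(-5)) = (5 + 31*(-30)) - (-18 + (-2/4 + 5)*(-5))/((-2/4 + 5)*(-5)) = (5 - 930) - (-18 + (-2*1/4 + 5)*(-5))/((-2*1/4 + 5)*(-5)) = -925 - (-18 + (-1/2 + 5)*(-5))/((-1/2 + 5)*(-5)) = -925 - (-18 + (9/2)*(-5))/((9/2)*(-5)) = -925 - (-18 - 45/2)/(-45/2) = -925 - (-2)*(-81)/(45*2) = -925 - 1*9/5 = -925 - 9/5 = -4634/5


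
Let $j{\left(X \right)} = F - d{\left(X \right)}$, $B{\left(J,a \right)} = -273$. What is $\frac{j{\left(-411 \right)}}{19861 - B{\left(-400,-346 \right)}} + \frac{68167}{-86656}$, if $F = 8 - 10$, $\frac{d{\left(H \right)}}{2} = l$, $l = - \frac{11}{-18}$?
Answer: $- \frac{6177391213}{7851293568} \approx -0.7868$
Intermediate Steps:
$l = \frac{11}{18}$ ($l = \left(-11\right) \left(- \frac{1}{18}\right) = \frac{11}{18} \approx 0.61111$)
$d{\left(H \right)} = \frac{11}{9}$ ($d{\left(H \right)} = 2 \cdot \frac{11}{18} = \frac{11}{9}$)
$F = -2$ ($F = 8 - 10 = -2$)
$j{\left(X \right)} = - \frac{29}{9}$ ($j{\left(X \right)} = -2 - \frac{11}{9} = - \frac{29}{9}$)
$\frac{j{\left(-411 \right)}}{19861 - B{\left(-400,-346 \right)}} + \frac{68167}{-86656} = - \frac{29}{9 \left(19861 - -273\right)} + \frac{68167}{-86656} = - \frac{29}{9 \left(19861 + 273\right)} + 68167 \left(- \frac{1}{86656}\right) = - \frac{29}{9 \cdot 20134} - \frac{68167}{86656} = \left(- \frac{29}{9}\right) \frac{1}{20134} - \frac{68167}{86656} = - \frac{29}{181206} - \frac{68167}{86656} = - \frac{6177391213}{7851293568}$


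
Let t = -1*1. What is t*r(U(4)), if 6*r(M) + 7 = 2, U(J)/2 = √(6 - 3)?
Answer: ⅚ ≈ 0.83333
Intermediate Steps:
t = -1
U(J) = 2*√3 (U(J) = 2*√(6 - 3) = 2*√3)
r(M) = -⅚ (r(M) = -7/6 + (⅙)*2 = -7/6 + ⅓ = -⅚)
t*r(U(4)) = -1*(-⅚) = ⅚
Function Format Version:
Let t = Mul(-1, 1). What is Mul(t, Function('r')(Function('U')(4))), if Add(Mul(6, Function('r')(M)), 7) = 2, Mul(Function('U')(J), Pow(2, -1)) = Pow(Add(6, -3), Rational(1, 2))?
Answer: Rational(5, 6) ≈ 0.83333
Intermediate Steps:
t = -1
Function('U')(J) = Mul(2, Pow(3, Rational(1, 2))) (Function('U')(J) = Mul(2, Pow(Add(6, -3), Rational(1, 2))) = Mul(2, Pow(3, Rational(1, 2))))
Function('r')(M) = Rational(-5, 6) (Function('r')(M) = Add(Rational(-7, 6), Mul(Rational(1, 6), 2)) = Add(Rational(-7, 6), Rational(1, 3)) = Rational(-5, 6))
Mul(t, Function('r')(Function('U')(4))) = Mul(-1, Rational(-5, 6)) = Rational(5, 6)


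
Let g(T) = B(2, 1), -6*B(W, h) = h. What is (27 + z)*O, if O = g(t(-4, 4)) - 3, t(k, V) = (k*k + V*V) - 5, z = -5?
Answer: -209/3 ≈ -69.667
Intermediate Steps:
B(W, h) = -h/6
t(k, V) = -5 + V**2 + k**2 (t(k, V) = (k**2 + V**2) - 5 = (V**2 + k**2) - 5 = -5 + V**2 + k**2)
g(T) = -1/6 (g(T) = -1/6*1 = -1/6)
O = -19/6 (O = -1/6 - 3 = -19/6 ≈ -3.1667)
(27 + z)*O = (27 - 5)*(-19/6) = 22*(-19/6) = -209/3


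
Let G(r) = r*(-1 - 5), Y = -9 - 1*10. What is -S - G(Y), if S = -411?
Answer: 297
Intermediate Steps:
Y = -19 (Y = -9 - 10 = -19)
G(r) = -6*r (G(r) = r*(-6) = -6*r)
-S - G(Y) = -1*(-411) - (-6)*(-19) = 411 - 1*114 = 411 - 114 = 297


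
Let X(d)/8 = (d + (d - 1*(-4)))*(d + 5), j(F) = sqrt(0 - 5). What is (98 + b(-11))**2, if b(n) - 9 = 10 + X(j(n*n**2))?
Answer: -23911 + 44128*I*sqrt(5) ≈ -23911.0 + 98673.0*I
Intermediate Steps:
j(F) = I*sqrt(5) (j(F) = sqrt(-5) = I*sqrt(5))
X(d) = 8*(4 + 2*d)*(5 + d) (X(d) = 8*((d + (d - 1*(-4)))*(d + 5)) = 8*((d + (d + 4))*(5 + d)) = 8*((d + (4 + d))*(5 + d)) = 8*((4 + 2*d)*(5 + d)) = 8*(4 + 2*d)*(5 + d))
b(n) = 99 + 112*I*sqrt(5) (b(n) = 9 + (10 + (160 + 16*(I*sqrt(5))**2 + 112*(I*sqrt(5)))) = 9 + (10 + (160 + 16*(-5) + 112*I*sqrt(5))) = 9 + (10 + (160 - 80 + 112*I*sqrt(5))) = 9 + (10 + (80 + 112*I*sqrt(5))) = 9 + (90 + 112*I*sqrt(5)) = 99 + 112*I*sqrt(5))
(98 + b(-11))**2 = (98 + (99 + 112*I*sqrt(5)))**2 = (197 + 112*I*sqrt(5))**2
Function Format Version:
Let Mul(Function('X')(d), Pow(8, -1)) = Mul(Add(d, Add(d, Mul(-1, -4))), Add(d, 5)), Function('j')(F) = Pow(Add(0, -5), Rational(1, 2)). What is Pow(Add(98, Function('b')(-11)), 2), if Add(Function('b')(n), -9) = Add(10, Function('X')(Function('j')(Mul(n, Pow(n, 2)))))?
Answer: Add(-23911, Mul(44128, I, Pow(5, Rational(1, 2)))) ≈ Add(-23911., Mul(98673., I))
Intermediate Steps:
Function('j')(F) = Mul(I, Pow(5, Rational(1, 2))) (Function('j')(F) = Pow(-5, Rational(1, 2)) = Mul(I, Pow(5, Rational(1, 2))))
Function('X')(d) = Mul(8, Add(4, Mul(2, d)), Add(5, d)) (Function('X')(d) = Mul(8, Mul(Add(d, Add(d, Mul(-1, -4))), Add(d, 5))) = Mul(8, Mul(Add(d, Add(d, 4)), Add(5, d))) = Mul(8, Mul(Add(d, Add(4, d)), Add(5, d))) = Mul(8, Mul(Add(4, Mul(2, d)), Add(5, d))) = Mul(8, Add(4, Mul(2, d)), Add(5, d)))
Function('b')(n) = Add(99, Mul(112, I, Pow(5, Rational(1, 2)))) (Function('b')(n) = Add(9, Add(10, Add(160, Mul(16, Pow(Mul(I, Pow(5, Rational(1, 2))), 2)), Mul(112, Mul(I, Pow(5, Rational(1, 2))))))) = Add(9, Add(10, Add(160, Mul(16, -5), Mul(112, I, Pow(5, Rational(1, 2)))))) = Add(9, Add(10, Add(160, -80, Mul(112, I, Pow(5, Rational(1, 2)))))) = Add(9, Add(10, Add(80, Mul(112, I, Pow(5, Rational(1, 2)))))) = Add(9, Add(90, Mul(112, I, Pow(5, Rational(1, 2))))) = Add(99, Mul(112, I, Pow(5, Rational(1, 2)))))
Pow(Add(98, Function('b')(-11)), 2) = Pow(Add(98, Add(99, Mul(112, I, Pow(5, Rational(1, 2))))), 2) = Pow(Add(197, Mul(112, I, Pow(5, Rational(1, 2)))), 2)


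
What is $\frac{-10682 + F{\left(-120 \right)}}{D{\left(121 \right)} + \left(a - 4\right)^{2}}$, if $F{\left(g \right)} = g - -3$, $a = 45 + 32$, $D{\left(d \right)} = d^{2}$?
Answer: $- \frac{10799}{19970} \approx -0.54076$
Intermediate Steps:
$a = 77$
$F{\left(g \right)} = 3 + g$ ($F{\left(g \right)} = g + 3 = 3 + g$)
$\frac{-10682 + F{\left(-120 \right)}}{D{\left(121 \right)} + \left(a - 4\right)^{2}} = \frac{-10682 + \left(3 - 120\right)}{121^{2} + \left(77 - 4\right)^{2}} = \frac{-10682 - 117}{14641 + 73^{2}} = - \frac{10799}{14641 + 5329} = - \frac{10799}{19970}$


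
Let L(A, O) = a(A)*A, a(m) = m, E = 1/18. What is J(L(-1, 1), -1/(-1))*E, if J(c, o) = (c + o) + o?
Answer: ⅙ ≈ 0.16667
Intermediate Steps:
E = 1/18 (E = 1*(1/18) = 1/18 ≈ 0.055556)
L(A, O) = A² (L(A, O) = A*A = A²)
J(c, o) = c + 2*o
J(L(-1, 1), -1/(-1))*E = ((-1)² + 2*(-1/(-1)))*(1/18) = (1 + 2*(-1*(-1)))*(1/18) = (1 + 2*1)*(1/18) = (1 + 2)*(1/18) = 3*(1/18) = ⅙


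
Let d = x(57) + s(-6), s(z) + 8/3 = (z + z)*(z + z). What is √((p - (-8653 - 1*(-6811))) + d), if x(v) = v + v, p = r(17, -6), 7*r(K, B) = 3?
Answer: √925113/21 ≈ 45.801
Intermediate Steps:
r(K, B) = 3/7 (r(K, B) = (⅐)*3 = 3/7)
p = 3/7 ≈ 0.42857
s(z) = -8/3 + 4*z² (s(z) = -8/3 + (z + z)*(z + z) = -8/3 + (2*z)*(2*z) = -8/3 + 4*z²)
x(v) = 2*v
d = 766/3 (d = 2*57 + (-8/3 + 4*(-6)²) = 114 + (-8/3 + 4*36) = 114 + (-8/3 + 144) = 114 + 424/3 = 766/3 ≈ 255.33)
√((p - (-8653 - 1*(-6811))) + d) = √((3/7 - (-8653 - 1*(-6811))) + 766/3) = √((3/7 - (-8653 + 6811)) + 766/3) = √((3/7 - 1*(-1842)) + 766/3) = √((3/7 + 1842) + 766/3) = √(12897/7 + 766/3) = √(44053/21) = √925113/21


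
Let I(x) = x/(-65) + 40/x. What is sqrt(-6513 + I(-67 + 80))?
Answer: I*sqrt(27505270)/65 ≈ 80.685*I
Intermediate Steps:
I(x) = 40/x - x/65 (I(x) = x*(-1/65) + 40/x = -x/65 + 40/x = 40/x - x/65)
sqrt(-6513 + I(-67 + 80)) = sqrt(-6513 + (40/(-67 + 80) - (-67 + 80)/65)) = sqrt(-6513 + (40/13 - 1/65*13)) = sqrt(-6513 + (40*(1/13) - 1/5)) = sqrt(-6513 + (40/13 - 1/5)) = sqrt(-6513 + 187/65) = sqrt(-423158/65) = I*sqrt(27505270)/65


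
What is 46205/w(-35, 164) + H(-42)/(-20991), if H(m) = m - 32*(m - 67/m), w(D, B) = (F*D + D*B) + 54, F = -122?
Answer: -6801623525/208062792 ≈ -32.690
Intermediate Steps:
w(D, B) = 54 - 122*D + B*D (w(D, B) = (-122*D + D*B) + 54 = (-122*D + B*D) + 54 = 54 - 122*D + B*D)
H(m) = -31*m + 2144/m (H(m) = m - (-2144/m + 32*m) = m + (-32*m + 2144/m) = -31*m + 2144/m)
46205/w(-35, 164) + H(-42)/(-20991) = 46205/(54 - 122*(-35) + 164*(-35)) + (-31*(-42) + 2144/(-42))/(-20991) = 46205/(54 + 4270 - 5740) + (1302 + 2144*(-1/42))*(-1/20991) = 46205/(-1416) + (1302 - 1072/21)*(-1/20991) = 46205*(-1/1416) + (26270/21)*(-1/20991) = -46205/1416 - 26270/440811 = -6801623525/208062792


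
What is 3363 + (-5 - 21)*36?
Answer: 2427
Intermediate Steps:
3363 + (-5 - 21)*36 = 3363 - 26*36 = 3363 - 936 = 2427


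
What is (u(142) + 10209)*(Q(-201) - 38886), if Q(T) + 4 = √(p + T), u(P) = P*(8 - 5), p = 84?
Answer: -413595150 + 31905*I*√13 ≈ -4.136e+8 + 1.1504e+5*I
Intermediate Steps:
u(P) = 3*P (u(P) = P*3 = 3*P)
Q(T) = -4 + √(84 + T)
(u(142) + 10209)*(Q(-201) - 38886) = (3*142 + 10209)*((-4 + √(84 - 201)) - 38886) = (426 + 10209)*((-4 + √(-117)) - 38886) = 10635*((-4 + 3*I*√13) - 38886) = 10635*(-38890 + 3*I*√13) = -413595150 + 31905*I*√13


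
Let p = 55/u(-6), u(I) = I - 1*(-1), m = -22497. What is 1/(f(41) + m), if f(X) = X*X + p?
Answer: -1/20827 ≈ -4.8015e-5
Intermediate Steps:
u(I) = 1 + I (u(I) = I + 1 = 1 + I)
p = -11 (p = 55/(1 - 6) = 55/(-5) = 55*(-⅕) = -11)
f(X) = -11 + X² (f(X) = X*X - 11 = X² - 11 = -11 + X²)
1/(f(41) + m) = 1/((-11 + 41²) - 22497) = 1/((-11 + 1681) - 22497) = 1/(1670 - 22497) = 1/(-20827) = -1/20827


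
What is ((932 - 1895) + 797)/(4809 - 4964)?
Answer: 166/155 ≈ 1.0710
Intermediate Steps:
((932 - 1895) + 797)/(4809 - 4964) = (-963 + 797)/(-155) = -166*(-1/155) = 166/155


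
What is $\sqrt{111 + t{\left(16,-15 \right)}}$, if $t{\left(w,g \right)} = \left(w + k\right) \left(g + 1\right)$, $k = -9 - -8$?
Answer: $3 i \sqrt{11} \approx 9.9499 i$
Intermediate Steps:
$k = -1$ ($k = -9 + 8 = -1$)
$t{\left(w,g \right)} = \left(1 + g\right) \left(-1 + w\right)$ ($t{\left(w,g \right)} = \left(w - 1\right) \left(g + 1\right) = \left(-1 + w\right) \left(1 + g\right) = \left(1 + g\right) \left(-1 + w\right)$)
$\sqrt{111 + t{\left(16,-15 \right)}} = \sqrt{111 - 210} = \sqrt{-99} = 3 i \sqrt{11}$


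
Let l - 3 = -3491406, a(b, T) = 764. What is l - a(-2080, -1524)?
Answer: -3492167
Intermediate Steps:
l = -3491403 (l = 3 - 3491406 = -3491403)
l - a(-2080, -1524) = -3491403 - 1*764 = -3491403 - 764 = -3492167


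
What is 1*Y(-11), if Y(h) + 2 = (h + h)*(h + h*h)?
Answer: -2422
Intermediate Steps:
Y(h) = -2 + 2*h*(h + h**2) (Y(h) = -2 + (h + h)*(h + h*h) = -2 + (2*h)*(h + h**2) = -2 + 2*h*(h + h**2))
1*Y(-11) = 1*(-2 + 2*(-11)**2 + 2*(-11)**3) = 1*(-2 + 2*121 + 2*(-1331)) = 1*(-2 + 242 - 2662) = 1*(-2422) = -2422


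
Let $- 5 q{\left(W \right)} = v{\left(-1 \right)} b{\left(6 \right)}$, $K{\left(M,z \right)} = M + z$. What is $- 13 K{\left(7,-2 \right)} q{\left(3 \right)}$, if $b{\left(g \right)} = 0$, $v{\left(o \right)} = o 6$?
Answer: $0$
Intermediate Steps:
$v{\left(o \right)} = 6 o$
$q{\left(W \right)} = 0$ ($q{\left(W \right)} = - \frac{6 \left(-1\right) 0}{5} = - \frac{\left(-6\right) 0}{5} = \left(- \frac{1}{5}\right) 0 = 0$)
$- 13 K{\left(7,-2 \right)} q{\left(3 \right)} = - 13 \left(7 - 2\right) 0 = \left(-13\right) 5 \cdot 0 = \left(-65\right) 0 = 0$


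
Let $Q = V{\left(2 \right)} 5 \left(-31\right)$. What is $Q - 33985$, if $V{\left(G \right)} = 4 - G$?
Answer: $-34295$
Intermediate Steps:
$Q = -310$ ($Q = \left(4 - 2\right) 5 \left(-31\right) = 2 \cdot 5 \left(-31\right) = 10 \left(-31\right) = -310$)
$Q - 33985 = -310 - 33985 = -34295$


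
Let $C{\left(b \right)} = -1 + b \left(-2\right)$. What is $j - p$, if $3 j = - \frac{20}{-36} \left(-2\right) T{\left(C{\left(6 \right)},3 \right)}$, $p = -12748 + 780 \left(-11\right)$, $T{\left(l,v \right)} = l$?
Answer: $\frac{575986}{27} \approx 21333.0$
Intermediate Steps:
$C{\left(b \right)} = -1 - 2 b$
$p = -21328$ ($p = -12748 - 8580 = -21328$)
$j = \frac{130}{27}$ ($j = \frac{- \frac{20}{-36} \left(-2\right) \left(-1 - 12\right)}{3} = \frac{\left(-20\right) \left(- \frac{1}{36}\right) \left(-2\right) \left(-1 - 12\right)}{3} = \frac{\frac{5}{9} \left(-2\right) \left(-13\right)}{3} = \frac{\left(- \frac{10}{9}\right) \left(-13\right)}{3} = \frac{1}{3} \cdot \frac{130}{9} = \frac{130}{27} \approx 4.8148$)
$j - p = \frac{130}{27} - -21328 = \frac{130}{27} + 21328 = \frac{575986}{27}$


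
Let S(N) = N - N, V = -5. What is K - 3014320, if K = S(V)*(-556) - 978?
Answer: -3015298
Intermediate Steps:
S(N) = 0
K = -978 (K = 0*(-556) - 978 = 0 - 978 = -978)
K - 3014320 = -978 - 3014320 = -3015298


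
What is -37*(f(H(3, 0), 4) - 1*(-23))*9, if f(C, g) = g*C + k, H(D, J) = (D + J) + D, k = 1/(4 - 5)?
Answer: -15318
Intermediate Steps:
k = -1 (k = 1/(-1) = -1)
H(D, J) = J + 2*D
f(C, g) = -1 + C*g (f(C, g) = g*C - 1 = C*g - 1 = -1 + C*g)
-37*(f(H(3, 0), 4) - 1*(-23))*9 = -37*((-1 + (0 + 2*3)*4) - 1*(-23))*9 = -37*((-1 + (0 + 6)*4) + 23)*9 = -37*((-1 + 6*4) + 23)*9 = -37*((-1 + 24) + 23)*9 = -37*(23 + 23)*9 = -37*46*9 = -1702*9 = -15318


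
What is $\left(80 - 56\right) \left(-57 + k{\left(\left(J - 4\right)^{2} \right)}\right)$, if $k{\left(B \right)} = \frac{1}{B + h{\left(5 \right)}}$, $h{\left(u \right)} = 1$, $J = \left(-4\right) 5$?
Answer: $- \frac{789312}{577} \approx -1368.0$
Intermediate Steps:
$J = -20$
$k{\left(B \right)} = \frac{1}{1 + B}$ ($k{\left(B \right)} = \frac{1}{B + 1} = \frac{1}{1 + B}$)
$\left(80 - 56\right) \left(-57 + k{\left(\left(J - 4\right)^{2} \right)}\right) = \left(80 - 56\right) \left(-57 + \frac{1}{1 + \left(-20 - 4\right)^{2}}\right) = \left(80 - 56\right) \left(-57 + \frac{1}{1 + \left(-24\right)^{2}}\right) = 24 \left(-57 + \frac{1}{1 + 576}\right) = 24 \left(-57 + \frac{1}{577}\right) = 24 \left(- \frac{32888}{577}\right) = - \frac{789312}{577}$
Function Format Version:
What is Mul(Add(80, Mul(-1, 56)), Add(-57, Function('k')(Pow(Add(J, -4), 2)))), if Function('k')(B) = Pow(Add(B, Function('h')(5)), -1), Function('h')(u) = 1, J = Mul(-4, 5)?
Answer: Rational(-789312, 577) ≈ -1368.0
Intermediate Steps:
J = -20
Function('k')(B) = Pow(Add(1, B), -1) (Function('k')(B) = Pow(Add(B, 1), -1) = Pow(Add(1, B), -1))
Mul(Add(80, Mul(-1, 56)), Add(-57, Function('k')(Pow(Add(J, -4), 2)))) = Mul(Add(80, Mul(-1, 56)), Add(-57, Pow(Add(1, Pow(Add(-20, -4), 2)), -1))) = Mul(Add(80, -56), Add(-57, Pow(Add(1, Pow(-24, 2)), -1))) = Mul(24, Add(-57, Pow(Add(1, 576), -1))) = Mul(24, Add(-57, Pow(577, -1))) = Mul(24, Add(-57, Rational(1, 577))) = Mul(24, Rational(-32888, 577)) = Rational(-789312, 577)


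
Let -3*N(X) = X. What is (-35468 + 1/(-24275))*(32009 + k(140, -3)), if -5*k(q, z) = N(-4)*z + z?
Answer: -137802483416452/121375 ≈ -1.1353e+9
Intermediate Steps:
N(X) = -X/3
k(q, z) = -7*z/15 (k(q, z) = -((-⅓*(-4))*z + z)/5 = -(4*z/3 + z)/5 = -7*z/15)
(-35468 + 1/(-24275))*(32009 + k(140, -3)) = (-35468 + 1/(-24275))*(32009 - 7/15*(-3)) = (-35468 - 1/24275)*(32009 + 7/5) = -860985701/24275*160052/5 = -137802483416452/121375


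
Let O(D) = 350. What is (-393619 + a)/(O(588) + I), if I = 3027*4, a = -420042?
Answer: -813661/12458 ≈ -65.312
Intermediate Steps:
I = 12108
(-393619 + a)/(O(588) + I) = (-393619 - 420042)/(350 + 12108) = -813661/12458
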